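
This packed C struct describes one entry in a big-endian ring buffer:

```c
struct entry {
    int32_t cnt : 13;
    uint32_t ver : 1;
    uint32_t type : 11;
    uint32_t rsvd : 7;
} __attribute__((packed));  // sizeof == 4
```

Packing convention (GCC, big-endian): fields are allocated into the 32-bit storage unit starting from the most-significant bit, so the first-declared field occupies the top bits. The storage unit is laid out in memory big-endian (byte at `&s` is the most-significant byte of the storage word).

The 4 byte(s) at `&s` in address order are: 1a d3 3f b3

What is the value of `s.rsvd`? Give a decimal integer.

51

[0]=0x1a [1]=0xd3 [2]=0x3f [3]=0xb3 (big-endian) → word 0x1ad33fb3
cnt [19+:13] = (word>>19) & 0x1fff = 858
ver [18+:1] = (word>>18) & 0x1 = 0
type [7+:11] = (word>>7) & 0x7ff = 1663
rsvd [0+:7] = (word>>0) & 0x7f = 51  ←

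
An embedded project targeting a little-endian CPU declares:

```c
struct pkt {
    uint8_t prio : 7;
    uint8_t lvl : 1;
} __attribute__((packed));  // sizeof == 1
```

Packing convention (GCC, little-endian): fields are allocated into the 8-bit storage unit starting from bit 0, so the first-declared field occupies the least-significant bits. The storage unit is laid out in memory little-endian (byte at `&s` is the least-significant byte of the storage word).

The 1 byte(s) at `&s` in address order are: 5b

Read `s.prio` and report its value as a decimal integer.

[0]=0x5b (little-endian) → word 0x5b
prio [0+:7] = (word>>0) & 0x7f = 91  ←
lvl [7+:1] = (word>>7) & 0x1 = 0

91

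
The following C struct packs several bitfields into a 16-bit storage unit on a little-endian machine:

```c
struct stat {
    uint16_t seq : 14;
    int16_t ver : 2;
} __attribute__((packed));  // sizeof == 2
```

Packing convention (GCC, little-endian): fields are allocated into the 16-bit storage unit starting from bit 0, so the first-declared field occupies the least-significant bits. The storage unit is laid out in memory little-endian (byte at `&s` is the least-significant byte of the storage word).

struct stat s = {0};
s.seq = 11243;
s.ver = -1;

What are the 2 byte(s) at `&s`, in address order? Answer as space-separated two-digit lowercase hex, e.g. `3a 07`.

seq:14 = 11243 → 0x2beb << 0 → word 0x2beb
ver:2 = -1 → 0x3 << 14 → word 0xebeb
word = 0xebeb → little-endian bytes:
  [0]=0xeb  [1]=0xeb

eb eb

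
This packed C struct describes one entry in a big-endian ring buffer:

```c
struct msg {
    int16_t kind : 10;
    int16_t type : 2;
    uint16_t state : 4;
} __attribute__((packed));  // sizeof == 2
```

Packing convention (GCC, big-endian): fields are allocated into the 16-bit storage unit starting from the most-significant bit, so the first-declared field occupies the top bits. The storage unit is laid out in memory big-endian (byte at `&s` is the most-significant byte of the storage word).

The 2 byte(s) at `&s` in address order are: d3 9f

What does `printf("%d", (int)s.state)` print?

15

[0]=0xd3 [1]=0x9f (big-endian) → word 0xd39f
kind:10 @ bit 6 → (0xd39f>>6)&0x3ff = 0x34e
type:2 @ bit 4 → (0xd39f>>4)&0x3 = 0x1
state:4 @ bit 0 → (0xd39f>>0)&0xf = 0xf  ←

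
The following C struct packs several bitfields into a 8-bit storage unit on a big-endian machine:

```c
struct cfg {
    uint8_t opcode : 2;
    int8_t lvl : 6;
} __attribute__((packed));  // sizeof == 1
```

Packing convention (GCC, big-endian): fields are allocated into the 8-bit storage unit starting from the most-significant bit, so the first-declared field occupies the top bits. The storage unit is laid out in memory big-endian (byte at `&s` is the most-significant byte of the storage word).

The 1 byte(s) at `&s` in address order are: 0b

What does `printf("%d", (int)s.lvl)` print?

[0]=0x0b (big-endian) → word 0x0b
opcode:2 @ bit 6 → (0x0b>>6)&0x3 = 0x0
lvl:6 @ bit 0 → (0x0b>>0)&0x3f = 0xb  ←
lvl signed 6b, MSB=0: value = 11

11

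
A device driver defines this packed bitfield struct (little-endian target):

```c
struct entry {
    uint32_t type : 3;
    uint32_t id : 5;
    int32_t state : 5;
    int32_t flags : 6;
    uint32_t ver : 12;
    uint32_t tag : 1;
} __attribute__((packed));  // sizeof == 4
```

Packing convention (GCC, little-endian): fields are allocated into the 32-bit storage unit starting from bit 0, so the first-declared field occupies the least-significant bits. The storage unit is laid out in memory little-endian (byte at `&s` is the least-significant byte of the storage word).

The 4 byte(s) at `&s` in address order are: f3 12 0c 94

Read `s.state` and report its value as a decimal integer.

[0]=0xf3 [1]=0x12 [2]=0x0c [3]=0x94 (little-endian) → word 0x940c12f3
type:3 @ bit 0 → (0x940c12f3>>0)&0x7 = 0x3
id:5 @ bit 3 → (0x940c12f3>>3)&0x1f = 0x1e
state:5 @ bit 8 → (0x940c12f3>>8)&0x1f = 0x12  ←
flags:6 @ bit 13 → (0x940c12f3>>13)&0x3f = 0x20
ver:12 @ bit 19 → (0x940c12f3>>19)&0xfff = 0x281
tag:1 @ bit 31 → (0x940c12f3>>31)&0x1 = 0x1
state signed 5b, MSB=1: 18 - 32 = -14

-14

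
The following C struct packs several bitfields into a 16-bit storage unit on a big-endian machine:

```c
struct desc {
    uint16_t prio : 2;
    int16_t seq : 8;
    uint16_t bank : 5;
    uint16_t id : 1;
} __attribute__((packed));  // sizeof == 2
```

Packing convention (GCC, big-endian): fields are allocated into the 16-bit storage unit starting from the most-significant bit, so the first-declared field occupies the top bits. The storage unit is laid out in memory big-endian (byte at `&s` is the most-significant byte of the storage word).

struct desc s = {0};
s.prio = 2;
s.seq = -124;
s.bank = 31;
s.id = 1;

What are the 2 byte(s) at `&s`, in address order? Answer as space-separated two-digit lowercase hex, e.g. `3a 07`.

a1 3f

prio (2b) val=2 bits=0x2 at bit 14: 0x8000
seq (8b) val=-124 bits=0x84 at bit 6: 0xa100
bank (5b) val=31 bits=0x1f at bit 1: 0xa13e
id (1b) val=1 bits=0x1 at bit 0: 0xa13f
word = 0xa13f → big-endian bytes:
  [0]=0xa1  [1]=0x3f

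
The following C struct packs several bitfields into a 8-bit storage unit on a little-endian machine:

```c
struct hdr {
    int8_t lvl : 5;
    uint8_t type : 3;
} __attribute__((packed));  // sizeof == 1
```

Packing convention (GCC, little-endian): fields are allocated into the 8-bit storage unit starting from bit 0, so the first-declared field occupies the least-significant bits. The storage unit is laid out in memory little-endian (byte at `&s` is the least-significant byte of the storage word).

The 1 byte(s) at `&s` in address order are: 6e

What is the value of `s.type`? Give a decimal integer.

[0]=0x6e (little-endian) → word 0x6e
lvl [0+:5] = (word>>0) & 0x1f = 14
type [5+:3] = (word>>5) & 0x7 = 3  ←

3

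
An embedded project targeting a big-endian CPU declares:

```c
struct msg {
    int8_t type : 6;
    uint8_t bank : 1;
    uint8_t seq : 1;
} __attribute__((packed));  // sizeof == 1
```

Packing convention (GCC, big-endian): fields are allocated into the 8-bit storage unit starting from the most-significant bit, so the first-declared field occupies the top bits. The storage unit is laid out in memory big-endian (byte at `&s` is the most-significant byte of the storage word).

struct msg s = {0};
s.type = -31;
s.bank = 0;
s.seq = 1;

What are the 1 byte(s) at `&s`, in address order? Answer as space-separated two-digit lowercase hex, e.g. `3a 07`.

85

type:6 = -31 → 0x21 << 2 → word 0x84
bank:1 = 0 → 0x0 << 1 → word 0x84
seq:1 = 1 → 0x1 << 0 → word 0x85
word = 0x85 → big-endian bytes:
  [0]=0x85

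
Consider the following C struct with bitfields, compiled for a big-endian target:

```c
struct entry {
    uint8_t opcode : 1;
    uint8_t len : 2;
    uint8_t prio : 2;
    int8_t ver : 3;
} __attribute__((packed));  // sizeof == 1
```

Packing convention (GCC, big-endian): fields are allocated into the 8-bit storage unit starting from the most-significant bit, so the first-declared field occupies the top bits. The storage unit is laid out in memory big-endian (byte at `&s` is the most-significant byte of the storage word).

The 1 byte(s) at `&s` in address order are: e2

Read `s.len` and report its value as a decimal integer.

3

[0]=0xe2 (big-endian) → word 0xe2
opcode [7+:1] = (word>>7) & 0x1 = 1
len [5+:2] = (word>>5) & 0x3 = 3  ←
prio [3+:2] = (word>>3) & 0x3 = 0
ver [0+:3] = (word>>0) & 0x7 = 2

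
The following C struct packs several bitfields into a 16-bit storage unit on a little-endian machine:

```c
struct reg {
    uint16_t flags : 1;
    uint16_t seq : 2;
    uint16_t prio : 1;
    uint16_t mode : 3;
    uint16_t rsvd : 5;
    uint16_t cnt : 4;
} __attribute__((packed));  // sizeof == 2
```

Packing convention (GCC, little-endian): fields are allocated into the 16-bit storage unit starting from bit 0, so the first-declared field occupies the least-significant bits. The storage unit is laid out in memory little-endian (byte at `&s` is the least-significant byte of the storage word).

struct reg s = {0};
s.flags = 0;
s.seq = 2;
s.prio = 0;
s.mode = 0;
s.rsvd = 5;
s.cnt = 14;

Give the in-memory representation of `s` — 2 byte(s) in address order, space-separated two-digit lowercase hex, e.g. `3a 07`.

flags (1b) val=0 bits=0x0 at bit 0: 0x0000
seq (2b) val=2 bits=0x2 at bit 1: 0x0004
prio (1b) val=0 bits=0x0 at bit 3: 0x0004
mode (3b) val=0 bits=0x0 at bit 4: 0x0004
rsvd (5b) val=5 bits=0x5 at bit 7: 0x0284
cnt (4b) val=14 bits=0xe at bit 12: 0xe284
word = 0xe284 → little-endian bytes:
  [0]=0x84  [1]=0xe2

84 e2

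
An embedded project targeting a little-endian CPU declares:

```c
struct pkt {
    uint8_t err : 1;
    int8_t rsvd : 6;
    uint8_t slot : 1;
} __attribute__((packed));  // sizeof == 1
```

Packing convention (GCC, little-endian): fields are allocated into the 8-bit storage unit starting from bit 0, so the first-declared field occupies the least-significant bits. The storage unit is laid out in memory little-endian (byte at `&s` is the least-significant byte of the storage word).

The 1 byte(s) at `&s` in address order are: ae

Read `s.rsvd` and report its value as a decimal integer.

23

[0]=0xae (little-endian) → word 0xae
err:1 @ bit 0 → (0xae>>0)&0x1 = 0x0
rsvd:6 @ bit 1 → (0xae>>1)&0x3f = 0x17  ←
slot:1 @ bit 7 → (0xae>>7)&0x1 = 0x1
rsvd signed 6b, MSB=0: value = 23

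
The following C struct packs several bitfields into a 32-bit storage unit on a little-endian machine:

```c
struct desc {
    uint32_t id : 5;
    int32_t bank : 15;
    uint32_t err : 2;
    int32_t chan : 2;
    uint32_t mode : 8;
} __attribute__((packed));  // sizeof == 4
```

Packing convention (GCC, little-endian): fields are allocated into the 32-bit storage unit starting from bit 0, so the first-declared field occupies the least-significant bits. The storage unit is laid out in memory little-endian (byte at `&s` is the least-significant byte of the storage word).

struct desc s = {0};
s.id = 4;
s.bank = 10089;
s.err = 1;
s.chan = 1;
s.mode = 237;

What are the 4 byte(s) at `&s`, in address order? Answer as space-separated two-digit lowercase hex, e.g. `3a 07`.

24 ed 54 ed

id:5 = 4 → 0x4 << 0 → word 0x00000004
bank:15 = 10089 → 0x2769 << 5 → word 0x0004ed24
err:2 = 1 → 0x1 << 20 → word 0x0014ed24
chan:2 = 1 → 0x1 << 22 → word 0x0054ed24
mode:8 = 237 → 0xed << 24 → word 0xed54ed24
word = 0xed54ed24 → little-endian bytes:
  [0]=0x24  [1]=0xed  [2]=0x54  [3]=0xed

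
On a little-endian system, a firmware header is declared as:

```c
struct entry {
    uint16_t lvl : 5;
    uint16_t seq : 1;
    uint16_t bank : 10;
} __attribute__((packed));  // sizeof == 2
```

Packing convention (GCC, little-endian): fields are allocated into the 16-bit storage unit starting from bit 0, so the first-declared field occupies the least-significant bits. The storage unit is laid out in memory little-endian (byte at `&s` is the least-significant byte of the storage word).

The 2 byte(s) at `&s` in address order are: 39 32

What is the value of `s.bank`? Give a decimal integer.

200

[0]=0x39 [1]=0x32 (little-endian) → word 0x3239
lvl [0+:5] = (word>>0) & 0x1f = 25
seq [5+:1] = (word>>5) & 0x1 = 1
bank [6+:10] = (word>>6) & 0x3ff = 200  ←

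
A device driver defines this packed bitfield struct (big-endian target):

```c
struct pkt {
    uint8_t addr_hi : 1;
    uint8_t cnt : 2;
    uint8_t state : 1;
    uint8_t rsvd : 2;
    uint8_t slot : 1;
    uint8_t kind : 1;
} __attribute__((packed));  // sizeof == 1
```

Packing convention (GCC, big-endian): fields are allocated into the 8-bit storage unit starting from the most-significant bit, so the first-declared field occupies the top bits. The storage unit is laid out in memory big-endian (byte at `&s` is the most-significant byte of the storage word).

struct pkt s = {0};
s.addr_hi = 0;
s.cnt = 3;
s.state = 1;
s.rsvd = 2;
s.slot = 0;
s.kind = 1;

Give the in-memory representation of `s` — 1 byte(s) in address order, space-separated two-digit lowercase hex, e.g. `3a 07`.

79

[7+:1] addr_hi=0 & 0x1 = 0x0; word=0x00
[5+:2] cnt=3 & 0x3 = 0x3; word=0x60
[4+:1] state=1 & 0x1 = 0x1; word=0x70
[2+:2] rsvd=2 & 0x3 = 0x2; word=0x78
[1+:1] slot=0 & 0x1 = 0x0; word=0x78
[0+:1] kind=1 & 0x1 = 0x1; word=0x79
word = 0x79 → big-endian bytes:
  [0]=0x79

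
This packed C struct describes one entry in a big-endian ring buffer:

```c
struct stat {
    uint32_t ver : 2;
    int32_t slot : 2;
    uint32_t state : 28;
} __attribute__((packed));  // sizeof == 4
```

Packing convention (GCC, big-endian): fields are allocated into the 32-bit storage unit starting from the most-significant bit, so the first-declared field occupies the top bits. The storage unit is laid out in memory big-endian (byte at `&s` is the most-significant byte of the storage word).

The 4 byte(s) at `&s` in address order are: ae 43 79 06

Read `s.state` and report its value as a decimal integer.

239302918

[0]=0xae [1]=0x43 [2]=0x79 [3]=0x06 (big-endian) → word 0xae437906
ver [30+:2] = (word>>30) & 0x3 = 2
slot [28+:2] = (word>>28) & 0x3 = 2
state [0+:28] = (word>>0) & 0xfffffff = 239302918  ←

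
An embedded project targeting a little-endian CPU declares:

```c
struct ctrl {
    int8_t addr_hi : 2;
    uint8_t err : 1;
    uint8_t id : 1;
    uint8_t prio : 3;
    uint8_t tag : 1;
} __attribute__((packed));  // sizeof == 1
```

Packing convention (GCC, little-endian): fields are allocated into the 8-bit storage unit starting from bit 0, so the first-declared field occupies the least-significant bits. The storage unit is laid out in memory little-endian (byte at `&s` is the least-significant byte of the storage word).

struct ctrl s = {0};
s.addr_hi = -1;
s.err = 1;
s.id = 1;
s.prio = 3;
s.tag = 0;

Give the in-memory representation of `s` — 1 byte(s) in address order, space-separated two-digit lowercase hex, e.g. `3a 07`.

addr_hi:2 = -1 → 0x3 << 0 → word 0x03
err:1 = 1 → 0x1 << 2 → word 0x07
id:1 = 1 → 0x1 << 3 → word 0x0f
prio:3 = 3 → 0x3 << 4 → word 0x3f
tag:1 = 0 → 0x0 << 7 → word 0x3f
word = 0x3f → little-endian bytes:
  [0]=0x3f

3f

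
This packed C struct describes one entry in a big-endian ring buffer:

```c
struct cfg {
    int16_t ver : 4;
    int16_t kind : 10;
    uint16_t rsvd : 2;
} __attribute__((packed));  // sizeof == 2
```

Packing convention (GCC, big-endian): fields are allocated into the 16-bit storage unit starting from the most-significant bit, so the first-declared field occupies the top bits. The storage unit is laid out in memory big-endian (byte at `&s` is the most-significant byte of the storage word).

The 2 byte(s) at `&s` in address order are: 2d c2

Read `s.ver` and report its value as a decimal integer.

2

[0]=0x2d [1]=0xc2 (big-endian) → word 0x2dc2
ver [12+:4] = (word>>12) & 0xf = 2  ←
kind [2+:10] = (word>>2) & 0x3ff = 880
rsvd [0+:2] = (word>>0) & 0x3 = 2
ver signed 4b, MSB=0: value = 2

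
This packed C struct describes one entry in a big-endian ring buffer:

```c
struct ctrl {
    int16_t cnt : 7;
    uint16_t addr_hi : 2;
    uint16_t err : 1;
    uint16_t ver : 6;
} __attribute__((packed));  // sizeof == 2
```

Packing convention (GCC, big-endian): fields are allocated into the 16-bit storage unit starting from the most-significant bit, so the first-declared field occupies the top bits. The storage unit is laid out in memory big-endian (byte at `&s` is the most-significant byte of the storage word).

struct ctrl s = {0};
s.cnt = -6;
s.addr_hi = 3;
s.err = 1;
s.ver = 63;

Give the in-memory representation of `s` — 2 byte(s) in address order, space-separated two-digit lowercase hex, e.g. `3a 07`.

cnt:7 = -6 → 0x7a << 9 → word 0xf400
addr_hi:2 = 3 → 0x3 << 7 → word 0xf580
err:1 = 1 → 0x1 << 6 → word 0xf5c0
ver:6 = 63 → 0x3f << 0 → word 0xf5ff
word = 0xf5ff → big-endian bytes:
  [0]=0xf5  [1]=0xff

f5 ff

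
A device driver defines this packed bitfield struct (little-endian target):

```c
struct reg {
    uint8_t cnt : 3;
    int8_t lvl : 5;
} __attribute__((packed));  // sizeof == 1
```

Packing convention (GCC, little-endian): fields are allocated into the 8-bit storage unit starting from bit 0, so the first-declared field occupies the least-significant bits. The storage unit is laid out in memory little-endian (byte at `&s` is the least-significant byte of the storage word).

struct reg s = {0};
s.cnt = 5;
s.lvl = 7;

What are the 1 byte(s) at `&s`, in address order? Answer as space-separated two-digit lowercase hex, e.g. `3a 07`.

cnt:3 = 5 → 0x5 << 0 → word 0x05
lvl:5 = 7 → 0x7 << 3 → word 0x3d
word = 0x3d → little-endian bytes:
  [0]=0x3d

3d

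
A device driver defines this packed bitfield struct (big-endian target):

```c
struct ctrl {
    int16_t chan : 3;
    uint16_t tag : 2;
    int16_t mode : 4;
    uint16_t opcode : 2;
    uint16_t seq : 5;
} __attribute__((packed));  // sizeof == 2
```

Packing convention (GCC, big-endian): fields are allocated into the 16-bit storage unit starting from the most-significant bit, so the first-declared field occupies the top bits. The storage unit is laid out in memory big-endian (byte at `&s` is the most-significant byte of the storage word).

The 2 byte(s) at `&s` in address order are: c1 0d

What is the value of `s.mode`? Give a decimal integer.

[0]=0xc1 [1]=0x0d (big-endian) → word 0xc10d
chan [13+:3] = (word>>13) & 0x7 = 6
tag [11+:2] = (word>>11) & 0x3 = 0
mode [7+:4] = (word>>7) & 0xf = 2  ←
opcode [5+:2] = (word>>5) & 0x3 = 0
seq [0+:5] = (word>>0) & 0x1f = 13
mode signed 4b, MSB=0: value = 2

2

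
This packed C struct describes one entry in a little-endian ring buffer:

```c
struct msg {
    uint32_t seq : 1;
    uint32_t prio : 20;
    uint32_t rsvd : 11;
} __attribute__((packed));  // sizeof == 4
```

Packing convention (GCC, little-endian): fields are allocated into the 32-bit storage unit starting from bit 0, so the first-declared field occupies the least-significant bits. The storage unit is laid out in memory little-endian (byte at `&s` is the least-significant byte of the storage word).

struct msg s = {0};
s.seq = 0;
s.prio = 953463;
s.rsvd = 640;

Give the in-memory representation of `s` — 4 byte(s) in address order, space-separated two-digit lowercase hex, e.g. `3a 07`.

seq:1 = 0 → 0x0 << 0 → word 0x00000000
prio:20 = 953463 → 0xe8c77 << 1 → word 0x001d18ee
rsvd:11 = 640 → 0x280 << 21 → word 0x501d18ee
word = 0x501d18ee → little-endian bytes:
  [0]=0xee  [1]=0x18  [2]=0x1d  [3]=0x50

ee 18 1d 50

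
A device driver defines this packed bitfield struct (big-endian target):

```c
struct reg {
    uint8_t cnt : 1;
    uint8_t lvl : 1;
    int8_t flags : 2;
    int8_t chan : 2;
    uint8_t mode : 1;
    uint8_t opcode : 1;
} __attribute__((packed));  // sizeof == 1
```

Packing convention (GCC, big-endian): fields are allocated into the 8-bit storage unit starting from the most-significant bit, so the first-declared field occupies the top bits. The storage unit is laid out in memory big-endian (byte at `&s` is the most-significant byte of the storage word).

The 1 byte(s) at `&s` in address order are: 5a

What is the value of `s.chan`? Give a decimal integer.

[0]=0x5a (big-endian) → word 0x5a
cnt [7+:1] = (word>>7) & 0x1 = 0
lvl [6+:1] = (word>>6) & 0x1 = 1
flags [4+:2] = (word>>4) & 0x3 = 1
chan [2+:2] = (word>>2) & 0x3 = 2  ←
mode [1+:1] = (word>>1) & 0x1 = 1
opcode [0+:1] = (word>>0) & 0x1 = 0
chan signed 2b, MSB=1: 2 - 4 = -2

-2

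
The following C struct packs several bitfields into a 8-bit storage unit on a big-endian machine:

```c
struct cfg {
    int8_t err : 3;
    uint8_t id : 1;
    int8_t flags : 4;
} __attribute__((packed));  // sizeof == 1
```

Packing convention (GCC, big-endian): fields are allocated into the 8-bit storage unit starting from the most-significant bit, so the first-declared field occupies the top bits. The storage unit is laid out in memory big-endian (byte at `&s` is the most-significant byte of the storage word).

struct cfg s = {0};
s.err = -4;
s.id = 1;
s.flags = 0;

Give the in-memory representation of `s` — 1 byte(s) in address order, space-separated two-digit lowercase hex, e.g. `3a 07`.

err:3 = -4 → 0x4 << 5 → word 0x80
id:1 = 1 → 0x1 << 4 → word 0x90
flags:4 = 0 → 0x0 << 0 → word 0x90
word = 0x90 → big-endian bytes:
  [0]=0x90

90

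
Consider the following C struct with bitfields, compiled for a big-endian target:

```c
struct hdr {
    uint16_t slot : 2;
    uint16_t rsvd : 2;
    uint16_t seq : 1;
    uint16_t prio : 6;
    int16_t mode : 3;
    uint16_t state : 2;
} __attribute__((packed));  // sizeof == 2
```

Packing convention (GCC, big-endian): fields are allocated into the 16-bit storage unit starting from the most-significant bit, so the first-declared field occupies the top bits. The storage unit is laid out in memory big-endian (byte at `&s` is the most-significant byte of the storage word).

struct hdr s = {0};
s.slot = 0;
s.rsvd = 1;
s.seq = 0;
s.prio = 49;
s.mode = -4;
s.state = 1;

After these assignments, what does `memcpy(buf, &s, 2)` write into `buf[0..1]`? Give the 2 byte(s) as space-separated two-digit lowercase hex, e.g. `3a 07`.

16 31

[14+:2] slot=0 & 0x3 = 0x0; word=0x0000
[12+:2] rsvd=1 & 0x3 = 0x1; word=0x1000
[11+:1] seq=0 & 0x1 = 0x0; word=0x1000
[5+:6] prio=49 & 0x3f = 0x31; word=0x1620
[2+:3] mode=-4 & 0x7 = 0x4; word=0x1630
[0+:2] state=1 & 0x3 = 0x1; word=0x1631
word = 0x1631 → big-endian bytes:
  [0]=0x16  [1]=0x31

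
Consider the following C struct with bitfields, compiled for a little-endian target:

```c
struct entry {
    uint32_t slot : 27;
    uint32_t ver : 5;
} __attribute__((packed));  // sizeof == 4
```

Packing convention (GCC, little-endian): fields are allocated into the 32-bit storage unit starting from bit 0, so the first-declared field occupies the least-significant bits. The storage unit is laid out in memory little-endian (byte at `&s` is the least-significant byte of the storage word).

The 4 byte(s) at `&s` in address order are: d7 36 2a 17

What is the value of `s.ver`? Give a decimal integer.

[0]=0xd7 [1]=0x36 [2]=0x2a [3]=0x17 (little-endian) → word 0x172a36d7
slot:27 @ bit 0 → (0x172a36d7>>0)&0x7ffffff = 0x72a36d7
ver:5 @ bit 27 → (0x172a36d7>>27)&0x1f = 0x2  ←

2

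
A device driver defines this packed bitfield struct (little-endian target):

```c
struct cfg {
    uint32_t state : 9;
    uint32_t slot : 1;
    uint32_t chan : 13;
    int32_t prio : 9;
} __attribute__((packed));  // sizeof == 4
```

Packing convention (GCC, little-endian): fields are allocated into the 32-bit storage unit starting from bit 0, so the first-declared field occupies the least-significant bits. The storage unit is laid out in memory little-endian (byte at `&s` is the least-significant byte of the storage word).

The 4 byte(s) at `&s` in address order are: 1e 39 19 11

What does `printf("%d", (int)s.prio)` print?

34

[0]=0x1e [1]=0x39 [2]=0x19 [3]=0x11 (little-endian) → word 0x1119391e
state:9 @ bit 0 → (0x1119391e>>0)&0x1ff = 0x11e
slot:1 @ bit 9 → (0x1119391e>>9)&0x1 = 0x0
chan:13 @ bit 10 → (0x1119391e>>10)&0x1fff = 0x64e
prio:9 @ bit 23 → (0x1119391e>>23)&0x1ff = 0x22  ←
prio signed 9b, MSB=0: value = 34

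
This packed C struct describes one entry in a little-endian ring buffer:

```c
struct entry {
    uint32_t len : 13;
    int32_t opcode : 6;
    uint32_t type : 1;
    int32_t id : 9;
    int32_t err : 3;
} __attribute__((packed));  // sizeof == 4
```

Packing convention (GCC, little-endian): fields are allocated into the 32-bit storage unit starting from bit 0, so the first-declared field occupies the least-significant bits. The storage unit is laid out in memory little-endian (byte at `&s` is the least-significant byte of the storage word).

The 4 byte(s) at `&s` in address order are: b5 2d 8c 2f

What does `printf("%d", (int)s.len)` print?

3509

[0]=0xb5 [1]=0x2d [2]=0x8c [3]=0x2f (little-endian) → word 0x2f8c2db5
len:13 @ bit 0 → (0x2f8c2db5>>0)&0x1fff = 0xdb5  ←
opcode:6 @ bit 13 → (0x2f8c2db5>>13)&0x3f = 0x21
type:1 @ bit 19 → (0x2f8c2db5>>19)&0x1 = 0x1
id:9 @ bit 20 → (0x2f8c2db5>>20)&0x1ff = 0xf8
err:3 @ bit 29 → (0x2f8c2db5>>29)&0x7 = 0x1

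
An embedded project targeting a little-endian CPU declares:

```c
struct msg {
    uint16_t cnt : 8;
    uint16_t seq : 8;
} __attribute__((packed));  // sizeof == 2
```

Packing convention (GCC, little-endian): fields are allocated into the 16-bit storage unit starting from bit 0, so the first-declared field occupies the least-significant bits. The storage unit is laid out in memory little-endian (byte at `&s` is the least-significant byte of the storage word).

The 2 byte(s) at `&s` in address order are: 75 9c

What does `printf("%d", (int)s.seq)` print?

156

[0]=0x75 [1]=0x9c (little-endian) → word 0x9c75
cnt [0+:8] = (word>>0) & 0xff = 117
seq [8+:8] = (word>>8) & 0xff = 156  ←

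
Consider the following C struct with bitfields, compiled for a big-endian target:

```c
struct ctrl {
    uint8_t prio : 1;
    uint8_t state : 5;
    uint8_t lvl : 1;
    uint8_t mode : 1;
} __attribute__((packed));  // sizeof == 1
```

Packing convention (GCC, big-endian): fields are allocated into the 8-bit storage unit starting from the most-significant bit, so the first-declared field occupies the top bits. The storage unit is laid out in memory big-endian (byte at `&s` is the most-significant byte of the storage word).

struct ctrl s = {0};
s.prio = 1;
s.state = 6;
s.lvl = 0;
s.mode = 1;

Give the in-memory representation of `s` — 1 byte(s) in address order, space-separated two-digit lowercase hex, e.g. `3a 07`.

[7+:1] prio=1 & 0x1 = 0x1; word=0x80
[2+:5] state=6 & 0x1f = 0x6; word=0x98
[1+:1] lvl=0 & 0x1 = 0x0; word=0x98
[0+:1] mode=1 & 0x1 = 0x1; word=0x99
word = 0x99 → big-endian bytes:
  [0]=0x99

99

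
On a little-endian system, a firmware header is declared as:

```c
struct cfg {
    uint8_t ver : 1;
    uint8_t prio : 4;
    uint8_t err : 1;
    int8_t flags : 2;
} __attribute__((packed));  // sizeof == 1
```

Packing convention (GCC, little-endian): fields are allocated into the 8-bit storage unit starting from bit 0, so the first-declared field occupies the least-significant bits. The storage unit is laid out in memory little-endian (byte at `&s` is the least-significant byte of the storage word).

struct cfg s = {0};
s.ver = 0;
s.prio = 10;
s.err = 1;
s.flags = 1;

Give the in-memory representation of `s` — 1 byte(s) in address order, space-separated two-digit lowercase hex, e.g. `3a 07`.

74

ver:1 = 0 → 0x0 << 0 → word 0x00
prio:4 = 10 → 0xa << 1 → word 0x14
err:1 = 1 → 0x1 << 5 → word 0x34
flags:2 = 1 → 0x1 << 6 → word 0x74
word = 0x74 → little-endian bytes:
  [0]=0x74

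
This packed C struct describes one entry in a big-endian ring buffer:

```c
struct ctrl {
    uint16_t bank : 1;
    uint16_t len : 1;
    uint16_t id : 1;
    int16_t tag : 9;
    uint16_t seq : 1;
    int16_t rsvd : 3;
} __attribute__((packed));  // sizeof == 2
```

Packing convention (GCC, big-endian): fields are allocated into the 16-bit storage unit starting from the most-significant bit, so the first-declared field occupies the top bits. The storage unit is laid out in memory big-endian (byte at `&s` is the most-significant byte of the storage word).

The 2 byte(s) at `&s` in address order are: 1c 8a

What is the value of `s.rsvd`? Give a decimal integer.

[0]=0x1c [1]=0x8a (big-endian) → word 0x1c8a
bank [15+:1] = (word>>15) & 0x1 = 0
len [14+:1] = (word>>14) & 0x1 = 0
id [13+:1] = (word>>13) & 0x1 = 0
tag [4+:9] = (word>>4) & 0x1ff = 456
seq [3+:1] = (word>>3) & 0x1 = 1
rsvd [0+:3] = (word>>0) & 0x7 = 2  ←
rsvd signed 3b, MSB=0: value = 2

2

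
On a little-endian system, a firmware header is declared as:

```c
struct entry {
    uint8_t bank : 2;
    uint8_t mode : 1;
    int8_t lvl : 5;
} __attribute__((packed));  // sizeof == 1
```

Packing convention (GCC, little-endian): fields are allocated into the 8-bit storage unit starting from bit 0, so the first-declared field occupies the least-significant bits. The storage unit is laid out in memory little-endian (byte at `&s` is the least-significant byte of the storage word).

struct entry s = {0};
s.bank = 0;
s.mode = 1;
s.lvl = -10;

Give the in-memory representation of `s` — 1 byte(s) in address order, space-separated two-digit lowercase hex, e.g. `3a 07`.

bank:2 = 0 → 0x0 << 0 → word 0x00
mode:1 = 1 → 0x1 << 2 → word 0x04
lvl:5 = -10 → 0x16 << 3 → word 0xb4
word = 0xb4 → little-endian bytes:
  [0]=0xb4

b4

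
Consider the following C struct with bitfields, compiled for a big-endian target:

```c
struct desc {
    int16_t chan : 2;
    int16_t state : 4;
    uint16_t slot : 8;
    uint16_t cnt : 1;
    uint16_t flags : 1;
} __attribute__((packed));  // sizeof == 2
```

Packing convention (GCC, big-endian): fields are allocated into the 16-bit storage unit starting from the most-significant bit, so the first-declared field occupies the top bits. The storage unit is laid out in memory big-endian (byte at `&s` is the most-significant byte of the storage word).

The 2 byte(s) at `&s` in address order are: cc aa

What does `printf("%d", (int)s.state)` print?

3

[0]=0xcc [1]=0xaa (big-endian) → word 0xccaa
chan [14+:2] = (word>>14) & 0x3 = 3
state [10+:4] = (word>>10) & 0xf = 3  ←
slot [2+:8] = (word>>2) & 0xff = 42
cnt [1+:1] = (word>>1) & 0x1 = 1
flags [0+:1] = (word>>0) & 0x1 = 0
state signed 4b, MSB=0: value = 3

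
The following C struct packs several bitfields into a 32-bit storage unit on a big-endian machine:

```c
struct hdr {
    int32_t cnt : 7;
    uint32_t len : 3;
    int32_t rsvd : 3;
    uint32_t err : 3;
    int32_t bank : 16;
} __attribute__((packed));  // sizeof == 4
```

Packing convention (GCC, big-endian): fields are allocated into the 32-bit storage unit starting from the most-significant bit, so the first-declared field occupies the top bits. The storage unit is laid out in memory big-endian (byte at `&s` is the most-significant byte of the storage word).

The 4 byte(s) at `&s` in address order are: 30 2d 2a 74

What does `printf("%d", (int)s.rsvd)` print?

[0]=0x30 [1]=0x2d [2]=0x2a [3]=0x74 (big-endian) → word 0x302d2a74
cnt:7 @ bit 25 → (0x302d2a74>>25)&0x7f = 0x18
len:3 @ bit 22 → (0x302d2a74>>22)&0x7 = 0x0
rsvd:3 @ bit 19 → (0x302d2a74>>19)&0x7 = 0x5  ←
err:3 @ bit 16 → (0x302d2a74>>16)&0x7 = 0x5
bank:16 @ bit 0 → (0x302d2a74>>0)&0xffff = 0x2a74
rsvd signed 3b, MSB=1: 5 - 8 = -3

-3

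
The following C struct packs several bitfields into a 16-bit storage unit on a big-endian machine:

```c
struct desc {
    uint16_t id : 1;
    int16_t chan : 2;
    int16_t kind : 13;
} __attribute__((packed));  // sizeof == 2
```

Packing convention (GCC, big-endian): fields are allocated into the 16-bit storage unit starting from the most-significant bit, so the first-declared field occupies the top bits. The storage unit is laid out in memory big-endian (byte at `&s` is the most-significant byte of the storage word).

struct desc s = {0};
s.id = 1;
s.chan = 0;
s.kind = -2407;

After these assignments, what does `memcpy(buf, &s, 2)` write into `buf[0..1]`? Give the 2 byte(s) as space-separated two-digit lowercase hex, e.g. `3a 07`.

96 99

id (1b) val=1 bits=0x1 at bit 15: 0x8000
chan (2b) val=0 bits=0x0 at bit 13: 0x8000
kind (13b) val=-2407 bits=0x1699 at bit 0: 0x9699
word = 0x9699 → big-endian bytes:
  [0]=0x96  [1]=0x99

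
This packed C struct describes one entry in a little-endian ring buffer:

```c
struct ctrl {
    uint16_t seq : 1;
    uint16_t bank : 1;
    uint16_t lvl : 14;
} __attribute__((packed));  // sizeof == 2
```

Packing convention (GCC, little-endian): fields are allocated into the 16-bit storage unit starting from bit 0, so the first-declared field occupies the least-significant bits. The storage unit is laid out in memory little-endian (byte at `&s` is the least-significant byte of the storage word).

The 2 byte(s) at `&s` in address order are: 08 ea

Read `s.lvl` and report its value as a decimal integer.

14978

[0]=0x08 [1]=0xea (little-endian) → word 0xea08
seq:1 @ bit 0 → (0xea08>>0)&0x1 = 0x0
bank:1 @ bit 1 → (0xea08>>1)&0x1 = 0x0
lvl:14 @ bit 2 → (0xea08>>2)&0x3fff = 0x3a82  ←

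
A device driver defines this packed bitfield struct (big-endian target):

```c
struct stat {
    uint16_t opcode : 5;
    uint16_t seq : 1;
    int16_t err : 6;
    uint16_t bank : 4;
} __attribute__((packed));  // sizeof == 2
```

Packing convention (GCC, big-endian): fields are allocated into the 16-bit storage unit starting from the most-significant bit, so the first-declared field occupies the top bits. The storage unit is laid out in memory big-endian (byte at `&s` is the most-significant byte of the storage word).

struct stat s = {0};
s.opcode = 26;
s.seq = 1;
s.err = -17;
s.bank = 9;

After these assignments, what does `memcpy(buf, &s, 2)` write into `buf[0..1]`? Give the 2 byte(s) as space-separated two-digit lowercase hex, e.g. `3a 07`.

[11+:5] opcode=26 & 0x1f = 0x1a; word=0xd000
[10+:1] seq=1 & 0x1 = 0x1; word=0xd400
[4+:6] err=-17 & 0x3f = 0x2f; word=0xd6f0
[0+:4] bank=9 & 0xf = 0x9; word=0xd6f9
word = 0xd6f9 → big-endian bytes:
  [0]=0xd6  [1]=0xf9

d6 f9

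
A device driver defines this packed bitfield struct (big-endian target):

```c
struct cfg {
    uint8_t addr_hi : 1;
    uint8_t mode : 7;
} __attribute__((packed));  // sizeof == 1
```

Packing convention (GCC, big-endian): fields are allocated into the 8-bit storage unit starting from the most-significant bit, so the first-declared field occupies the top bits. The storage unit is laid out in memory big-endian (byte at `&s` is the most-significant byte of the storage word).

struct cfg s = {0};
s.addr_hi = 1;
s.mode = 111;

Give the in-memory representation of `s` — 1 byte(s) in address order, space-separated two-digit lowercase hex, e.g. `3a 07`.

ef

addr_hi (1b) val=1 bits=0x1 at bit 7: 0x80
mode (7b) val=111 bits=0x6f at bit 0: 0xef
word = 0xef → big-endian bytes:
  [0]=0xef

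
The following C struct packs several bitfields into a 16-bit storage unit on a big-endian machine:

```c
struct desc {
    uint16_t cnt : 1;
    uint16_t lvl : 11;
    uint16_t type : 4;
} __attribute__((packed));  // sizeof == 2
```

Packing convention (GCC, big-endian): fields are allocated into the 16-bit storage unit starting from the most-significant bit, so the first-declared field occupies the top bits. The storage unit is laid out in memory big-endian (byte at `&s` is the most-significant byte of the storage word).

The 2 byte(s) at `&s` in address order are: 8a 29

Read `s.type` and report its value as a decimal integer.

9

[0]=0x8a [1]=0x29 (big-endian) → word 0x8a29
cnt [15+:1] = (word>>15) & 0x1 = 1
lvl [4+:11] = (word>>4) & 0x7ff = 162
type [0+:4] = (word>>0) & 0xf = 9  ←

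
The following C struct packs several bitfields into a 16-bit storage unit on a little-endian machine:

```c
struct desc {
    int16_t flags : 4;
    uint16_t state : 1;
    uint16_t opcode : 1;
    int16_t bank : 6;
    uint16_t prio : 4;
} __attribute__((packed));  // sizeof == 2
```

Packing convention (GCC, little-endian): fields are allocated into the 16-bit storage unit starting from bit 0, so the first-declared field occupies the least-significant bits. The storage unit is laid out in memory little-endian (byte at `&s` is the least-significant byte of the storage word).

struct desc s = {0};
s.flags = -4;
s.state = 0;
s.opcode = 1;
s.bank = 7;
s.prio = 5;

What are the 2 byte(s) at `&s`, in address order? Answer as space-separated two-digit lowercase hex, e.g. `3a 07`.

ec 51

[0+:4] flags=-4 & 0xf = 0xc; word=0x000c
[4+:1] state=0 & 0x1 = 0x0; word=0x000c
[5+:1] opcode=1 & 0x1 = 0x1; word=0x002c
[6+:6] bank=7 & 0x3f = 0x7; word=0x01ec
[12+:4] prio=5 & 0xf = 0x5; word=0x51ec
word = 0x51ec → little-endian bytes:
  [0]=0xec  [1]=0x51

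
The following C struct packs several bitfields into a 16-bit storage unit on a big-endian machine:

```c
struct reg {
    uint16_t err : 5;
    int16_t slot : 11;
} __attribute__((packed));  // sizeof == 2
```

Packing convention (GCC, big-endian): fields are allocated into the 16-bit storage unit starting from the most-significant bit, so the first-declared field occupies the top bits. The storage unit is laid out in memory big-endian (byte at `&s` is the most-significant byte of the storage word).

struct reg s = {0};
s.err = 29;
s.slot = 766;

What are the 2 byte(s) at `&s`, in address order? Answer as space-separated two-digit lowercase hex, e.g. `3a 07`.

ea fe

[11+:5] err=29 & 0x1f = 0x1d; word=0xe800
[0+:11] slot=766 & 0x7ff = 0x2fe; word=0xeafe
word = 0xeafe → big-endian bytes:
  [0]=0xea  [1]=0xfe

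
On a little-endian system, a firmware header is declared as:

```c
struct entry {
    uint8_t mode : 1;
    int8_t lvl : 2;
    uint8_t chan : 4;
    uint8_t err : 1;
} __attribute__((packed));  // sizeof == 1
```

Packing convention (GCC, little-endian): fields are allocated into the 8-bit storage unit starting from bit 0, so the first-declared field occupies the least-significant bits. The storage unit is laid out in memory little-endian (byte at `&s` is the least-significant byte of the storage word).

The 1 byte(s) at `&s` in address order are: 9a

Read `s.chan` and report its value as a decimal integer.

[0]=0x9a (little-endian) → word 0x9a
mode [0+:1] = (word>>0) & 0x1 = 0
lvl [1+:2] = (word>>1) & 0x3 = 1
chan [3+:4] = (word>>3) & 0xf = 3  ←
err [7+:1] = (word>>7) & 0x1 = 1

3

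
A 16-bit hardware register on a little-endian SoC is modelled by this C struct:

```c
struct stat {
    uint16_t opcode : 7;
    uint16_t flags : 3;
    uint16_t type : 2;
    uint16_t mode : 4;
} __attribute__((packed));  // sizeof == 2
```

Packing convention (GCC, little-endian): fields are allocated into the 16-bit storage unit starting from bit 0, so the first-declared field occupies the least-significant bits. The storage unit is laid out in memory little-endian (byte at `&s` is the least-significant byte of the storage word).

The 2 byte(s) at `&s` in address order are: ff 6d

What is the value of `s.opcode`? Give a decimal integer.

127

[0]=0xff [1]=0x6d (little-endian) → word 0x6dff
opcode [0+:7] = (word>>0) & 0x7f = 127  ←
flags [7+:3] = (word>>7) & 0x7 = 3
type [10+:2] = (word>>10) & 0x3 = 3
mode [12+:4] = (word>>12) & 0xf = 6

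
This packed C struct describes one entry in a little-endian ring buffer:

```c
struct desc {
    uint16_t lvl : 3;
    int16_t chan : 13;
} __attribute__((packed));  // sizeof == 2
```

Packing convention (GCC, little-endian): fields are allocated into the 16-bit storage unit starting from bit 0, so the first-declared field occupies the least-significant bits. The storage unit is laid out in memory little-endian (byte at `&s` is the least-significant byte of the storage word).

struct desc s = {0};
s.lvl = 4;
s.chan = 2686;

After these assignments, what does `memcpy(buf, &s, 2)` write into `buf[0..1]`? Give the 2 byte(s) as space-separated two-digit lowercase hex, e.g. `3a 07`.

f4 53

lvl:3 = 4 → 0x4 << 0 → word 0x0004
chan:13 = 2686 → 0xa7e << 3 → word 0x53f4
word = 0x53f4 → little-endian bytes:
  [0]=0xf4  [1]=0x53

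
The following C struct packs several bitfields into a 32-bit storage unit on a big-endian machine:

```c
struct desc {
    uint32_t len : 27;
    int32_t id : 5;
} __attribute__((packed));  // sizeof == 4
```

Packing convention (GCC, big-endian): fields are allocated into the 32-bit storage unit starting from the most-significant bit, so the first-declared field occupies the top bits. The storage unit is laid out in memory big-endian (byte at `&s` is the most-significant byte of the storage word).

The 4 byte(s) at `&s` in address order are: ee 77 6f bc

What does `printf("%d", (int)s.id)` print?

-4

[0]=0xee [1]=0x77 [2]=0x6f [3]=0xbc (big-endian) → word 0xee776fbc
len:27 @ bit 5 → (0xee776fbc>>5)&0x7ffffff = 0x773bb7d
id:5 @ bit 0 → (0xee776fbc>>0)&0x1f = 0x1c  ←
id signed 5b, MSB=1: 28 - 32 = -4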